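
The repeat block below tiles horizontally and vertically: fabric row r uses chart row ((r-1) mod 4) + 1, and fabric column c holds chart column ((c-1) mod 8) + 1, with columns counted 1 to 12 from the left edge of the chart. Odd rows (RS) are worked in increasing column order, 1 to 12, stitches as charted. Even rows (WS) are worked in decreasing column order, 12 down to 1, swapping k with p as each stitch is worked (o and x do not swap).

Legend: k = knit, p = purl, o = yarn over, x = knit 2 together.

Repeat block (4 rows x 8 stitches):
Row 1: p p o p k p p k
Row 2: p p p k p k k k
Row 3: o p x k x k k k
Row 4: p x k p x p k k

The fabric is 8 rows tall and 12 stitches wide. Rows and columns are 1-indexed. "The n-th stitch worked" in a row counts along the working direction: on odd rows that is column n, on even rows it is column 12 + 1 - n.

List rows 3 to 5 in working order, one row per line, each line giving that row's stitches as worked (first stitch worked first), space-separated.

Row 3: chart row 3, RS - tile across columns 1-12 and work as-is.
Row 4: chart row 4, WS - tiled (columns 1-12): p x k p x p k k p x k p; work from column 12 back to 1 with k<->p swapped.
Row 5: chart row 1, RS - tile across columns 1-12 and work as-is.

== ROWS AS WORKED ==
o p x k x k k k o p x k
k p x k p p k x k p x k
p p o p k p p k p p o p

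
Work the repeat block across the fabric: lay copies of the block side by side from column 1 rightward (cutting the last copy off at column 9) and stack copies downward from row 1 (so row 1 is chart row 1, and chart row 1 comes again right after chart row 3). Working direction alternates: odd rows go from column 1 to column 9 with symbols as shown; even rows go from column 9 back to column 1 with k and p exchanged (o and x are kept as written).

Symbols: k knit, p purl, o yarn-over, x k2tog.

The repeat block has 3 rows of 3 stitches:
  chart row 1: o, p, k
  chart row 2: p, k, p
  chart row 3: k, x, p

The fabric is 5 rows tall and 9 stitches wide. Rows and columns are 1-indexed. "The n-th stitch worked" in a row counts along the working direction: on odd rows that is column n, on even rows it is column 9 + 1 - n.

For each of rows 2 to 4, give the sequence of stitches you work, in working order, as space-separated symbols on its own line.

== ROWS AS WORKED ==
k p k k p k k p k
k x p k x p k x p
p k o p k o p k o

Derivation:
Row 2: chart row 2, WS - tiled (columns 1-9): p k p p k p p k p; work from column 9 back to 1 with k<->p swapped.
Row 3: chart row 3, RS - tile across columns 1-9 and work as-is.
Row 4: chart row 1, WS - tiled (columns 1-9): o p k o p k o p k; work from column 9 back to 1 with k<->p swapped.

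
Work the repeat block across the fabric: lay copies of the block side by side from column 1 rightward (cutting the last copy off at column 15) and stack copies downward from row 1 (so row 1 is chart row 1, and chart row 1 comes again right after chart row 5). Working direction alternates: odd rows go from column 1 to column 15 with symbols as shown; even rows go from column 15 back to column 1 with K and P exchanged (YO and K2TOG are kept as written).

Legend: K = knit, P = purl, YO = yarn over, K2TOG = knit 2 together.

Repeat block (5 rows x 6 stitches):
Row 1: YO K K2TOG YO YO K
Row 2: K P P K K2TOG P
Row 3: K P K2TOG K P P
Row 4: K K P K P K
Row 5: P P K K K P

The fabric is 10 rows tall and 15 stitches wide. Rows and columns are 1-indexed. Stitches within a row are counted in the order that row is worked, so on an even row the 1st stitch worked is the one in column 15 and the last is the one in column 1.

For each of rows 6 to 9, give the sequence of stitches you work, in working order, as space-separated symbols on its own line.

Row 6: chart row 1, WS - tiled (columns 1-15): YO K K2TOG YO YO K YO K K2TOG YO YO K YO K K2TOG; work from column 15 back to 1 with K<->P swapped.
Row 7: chart row 2, RS - tile across columns 1-15 and work as-is.
Row 8: chart row 3, WS - tiled (columns 1-15): K P K2TOG K P P K P K2TOG K P P K P K2TOG; work from column 15 back to 1 with K<->P swapped.
Row 9: chart row 4, RS - tile across columns 1-15 and work as-is.

Result:
K2TOG P YO P YO YO K2TOG P YO P YO YO K2TOG P YO
K P P K K2TOG P K P P K K2TOG P K P P
K2TOG K P K K P K2TOG K P K K P K2TOG K P
K K P K P K K K P K P K K K P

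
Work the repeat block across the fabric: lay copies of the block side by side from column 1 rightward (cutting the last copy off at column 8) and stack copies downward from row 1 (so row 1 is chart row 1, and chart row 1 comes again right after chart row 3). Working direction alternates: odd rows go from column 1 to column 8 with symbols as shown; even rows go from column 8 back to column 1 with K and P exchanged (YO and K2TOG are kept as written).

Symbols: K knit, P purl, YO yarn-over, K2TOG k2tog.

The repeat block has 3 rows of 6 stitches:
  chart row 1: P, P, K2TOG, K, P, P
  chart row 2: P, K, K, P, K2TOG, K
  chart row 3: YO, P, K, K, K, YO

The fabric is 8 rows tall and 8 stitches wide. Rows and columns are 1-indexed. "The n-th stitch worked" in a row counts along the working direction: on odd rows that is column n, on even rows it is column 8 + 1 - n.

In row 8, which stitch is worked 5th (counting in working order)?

== STITCH ==
K

Derivation:
Row 8 uses chart row ((8-1) mod 3)+1 = 2. Row 8 is even, so WS.
Chart row 2 tiled across columns 1-8: P K K P K2TOG K P K
Wrong side: read the tiled row from column 8 down to 1 and exchange K with P (leave YO, K2TOG).
Row 8 as worked: P K P K2TOG K P P K
Stitch 5 in working order -> K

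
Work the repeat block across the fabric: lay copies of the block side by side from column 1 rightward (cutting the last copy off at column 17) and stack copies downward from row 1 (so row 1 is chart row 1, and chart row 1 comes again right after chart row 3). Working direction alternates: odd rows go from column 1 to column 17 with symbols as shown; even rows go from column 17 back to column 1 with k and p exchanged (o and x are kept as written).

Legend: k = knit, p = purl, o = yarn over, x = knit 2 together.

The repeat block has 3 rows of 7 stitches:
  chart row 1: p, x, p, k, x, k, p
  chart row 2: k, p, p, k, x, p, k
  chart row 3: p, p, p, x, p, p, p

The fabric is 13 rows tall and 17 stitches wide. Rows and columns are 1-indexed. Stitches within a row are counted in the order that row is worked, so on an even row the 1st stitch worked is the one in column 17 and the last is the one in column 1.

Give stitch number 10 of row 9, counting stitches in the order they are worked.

Row 9 uses chart row ((9-1) mod 3)+1 = 3. Row 9 is odd, so RS.
Chart row 3 tiled across columns 1-17: p p p x p p p p p p x p p p p p p
RS: work column 1 to column 17, symbols as charted — the tiled row is the row as worked.
The 10th stitch worked is p.

== STITCH ==
p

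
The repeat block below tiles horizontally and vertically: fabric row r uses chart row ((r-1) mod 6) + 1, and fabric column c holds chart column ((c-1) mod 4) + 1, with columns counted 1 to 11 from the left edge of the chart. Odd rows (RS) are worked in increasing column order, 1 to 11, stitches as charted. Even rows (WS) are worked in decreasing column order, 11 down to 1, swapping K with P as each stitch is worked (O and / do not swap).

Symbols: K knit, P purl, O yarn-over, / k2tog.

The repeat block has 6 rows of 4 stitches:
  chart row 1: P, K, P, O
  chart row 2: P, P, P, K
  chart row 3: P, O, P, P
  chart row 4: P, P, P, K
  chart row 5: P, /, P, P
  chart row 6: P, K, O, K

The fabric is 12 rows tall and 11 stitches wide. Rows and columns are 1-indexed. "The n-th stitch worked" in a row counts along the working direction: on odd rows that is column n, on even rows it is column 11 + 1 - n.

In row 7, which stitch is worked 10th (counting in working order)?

For row 7: chart row = ((7-1) mod 6) + 1 = 1; this is a RS (odd) row.
Chart row 1 tiled across columns 1-11: P K P O P K P O P K P
RS: work column 1 to column 11, symbols as charted — the tiled row is the row as worked.
Stitch 10 in working order -> K

== STITCH ==
K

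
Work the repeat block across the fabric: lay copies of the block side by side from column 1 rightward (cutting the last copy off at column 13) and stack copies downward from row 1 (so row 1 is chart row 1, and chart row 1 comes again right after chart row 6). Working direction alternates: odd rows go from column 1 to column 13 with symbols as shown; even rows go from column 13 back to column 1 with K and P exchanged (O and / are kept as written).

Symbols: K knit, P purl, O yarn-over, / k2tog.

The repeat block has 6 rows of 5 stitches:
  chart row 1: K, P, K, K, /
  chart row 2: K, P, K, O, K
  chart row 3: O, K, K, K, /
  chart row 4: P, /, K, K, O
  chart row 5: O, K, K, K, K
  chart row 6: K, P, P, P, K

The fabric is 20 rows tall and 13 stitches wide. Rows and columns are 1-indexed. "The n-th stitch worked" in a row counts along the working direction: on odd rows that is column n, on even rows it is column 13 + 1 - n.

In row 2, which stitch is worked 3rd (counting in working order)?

Row 2 uses chart row ((2-1) mod 6)+1 = 2. Row 2 is even, so WS.
Chart row 2 tiled across columns 1-13: K P K O K K P K O K K P K
Wrong side: read the tiled row from column 13 down to 1 and exchange K with P (leave O, /).
Row 2 as worked: P K P P O P K P P O P K P
Stitch 3 in working order -> P

Stitch:
P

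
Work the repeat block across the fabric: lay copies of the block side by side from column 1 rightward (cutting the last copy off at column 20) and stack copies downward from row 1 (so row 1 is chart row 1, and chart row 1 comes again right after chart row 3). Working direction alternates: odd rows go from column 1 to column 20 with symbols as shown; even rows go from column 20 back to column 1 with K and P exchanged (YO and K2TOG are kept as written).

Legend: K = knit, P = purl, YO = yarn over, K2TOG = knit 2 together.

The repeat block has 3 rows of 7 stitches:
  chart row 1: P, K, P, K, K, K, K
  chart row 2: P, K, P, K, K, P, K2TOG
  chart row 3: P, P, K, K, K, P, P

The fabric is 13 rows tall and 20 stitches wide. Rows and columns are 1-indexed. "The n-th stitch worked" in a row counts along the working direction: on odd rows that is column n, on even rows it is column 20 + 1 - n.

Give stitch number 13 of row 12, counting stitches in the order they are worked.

Row 12 uses chart row ((12-1) mod 3)+1 = 3. Row 12 is even, so WS.
Chart row 3 tiled across columns 1-20: P P K K K P P P P K K K P P P P K K K P
WS row: flip the tiled sequence (start at column 20) and apply K<->P; YO and K2TOG stay.
Row 12 as worked: K P P P K K K K P P P K K K K P P P K K
The 13th stitch worked is K.

Stitch:
K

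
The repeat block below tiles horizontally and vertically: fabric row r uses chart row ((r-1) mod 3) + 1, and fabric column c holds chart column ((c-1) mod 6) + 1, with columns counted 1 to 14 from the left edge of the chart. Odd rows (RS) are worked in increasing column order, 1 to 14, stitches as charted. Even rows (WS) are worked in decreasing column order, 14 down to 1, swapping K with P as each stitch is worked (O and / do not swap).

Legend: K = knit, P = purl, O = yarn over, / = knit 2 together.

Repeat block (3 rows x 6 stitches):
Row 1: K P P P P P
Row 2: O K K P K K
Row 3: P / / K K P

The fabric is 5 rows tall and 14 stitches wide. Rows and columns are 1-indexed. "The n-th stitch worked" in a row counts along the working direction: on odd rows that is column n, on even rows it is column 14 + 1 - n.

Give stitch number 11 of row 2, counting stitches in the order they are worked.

Row 2: (2-1) mod 3 = 1, so use chart row 2. Even row -> WS.
Chart row 2 tiled across columns 1-14: O K K P K K O K K P K K O K
WS: work from column 14 back to column 1 (reverse the tiled row), swapping K<->P (O and / unchanged).
Row 2 as worked: P O P P K P P O P P K P P O
The 11th stitch worked is K.

Result:
K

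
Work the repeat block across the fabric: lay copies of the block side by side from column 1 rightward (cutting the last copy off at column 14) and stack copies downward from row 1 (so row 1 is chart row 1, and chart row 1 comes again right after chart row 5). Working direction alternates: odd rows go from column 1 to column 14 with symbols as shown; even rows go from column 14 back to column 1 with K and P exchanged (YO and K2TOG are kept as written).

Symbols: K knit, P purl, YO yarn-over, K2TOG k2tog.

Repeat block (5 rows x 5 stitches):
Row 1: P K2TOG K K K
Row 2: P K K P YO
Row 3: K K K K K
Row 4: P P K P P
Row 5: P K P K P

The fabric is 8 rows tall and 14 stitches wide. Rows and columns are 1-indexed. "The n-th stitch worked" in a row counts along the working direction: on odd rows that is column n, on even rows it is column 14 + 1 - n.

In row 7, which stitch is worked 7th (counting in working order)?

For row 7: chart row = ((7-1) mod 5) + 1 = 2; this is a RS (odd) row.
Chart row 2 tiled across columns 1-14: P K K P YO P K K P YO P K K P
RS row: no reversal, no swap; stitch n worked = column n.
Counting 7 along the worked row gives K.

Stitch:
K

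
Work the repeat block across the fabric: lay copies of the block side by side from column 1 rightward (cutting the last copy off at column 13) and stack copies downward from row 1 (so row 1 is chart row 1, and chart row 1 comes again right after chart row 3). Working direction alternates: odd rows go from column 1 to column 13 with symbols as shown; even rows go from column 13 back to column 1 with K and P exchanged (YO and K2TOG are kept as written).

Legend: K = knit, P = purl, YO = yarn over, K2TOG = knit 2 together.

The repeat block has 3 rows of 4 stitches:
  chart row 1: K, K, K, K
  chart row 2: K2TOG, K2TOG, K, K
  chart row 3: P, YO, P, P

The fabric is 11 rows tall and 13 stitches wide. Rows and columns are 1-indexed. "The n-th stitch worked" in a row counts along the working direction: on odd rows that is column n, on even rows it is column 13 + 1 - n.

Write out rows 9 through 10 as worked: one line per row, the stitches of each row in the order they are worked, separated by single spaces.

Row 9: chart row 3, RS - tile across columns 1-13 and work as-is.
Row 10: chart row 1, WS - tiled (columns 1-13): K K K K K K K K K K K K K; work from column 13 back to 1 with K<->P swapped.

Result:
P YO P P P YO P P P YO P P P
P P P P P P P P P P P P P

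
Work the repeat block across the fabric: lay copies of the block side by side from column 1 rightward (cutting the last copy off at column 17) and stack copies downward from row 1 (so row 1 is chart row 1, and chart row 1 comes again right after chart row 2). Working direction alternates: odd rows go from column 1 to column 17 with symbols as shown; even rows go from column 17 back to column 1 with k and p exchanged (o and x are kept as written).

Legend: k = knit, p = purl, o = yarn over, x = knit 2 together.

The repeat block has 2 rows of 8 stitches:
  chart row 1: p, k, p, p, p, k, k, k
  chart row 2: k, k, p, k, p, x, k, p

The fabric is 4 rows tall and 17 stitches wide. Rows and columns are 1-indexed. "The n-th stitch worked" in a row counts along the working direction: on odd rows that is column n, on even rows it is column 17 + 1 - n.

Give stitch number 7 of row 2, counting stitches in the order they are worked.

Row 2 uses chart row ((2-1) mod 2)+1 = 2. Row 2 is even, so WS.
Chart row 2 tiled across columns 1-17: k k p k p x k p k k p k p x k p k
WS: work from column 17 back to column 1 (reverse the tiled row), swapping k<->p (o and x unchanged).
Row 2 as worked: p k p x k p k p p k p x k p k p p
Counting 7 along the worked row gives k.

Result:
k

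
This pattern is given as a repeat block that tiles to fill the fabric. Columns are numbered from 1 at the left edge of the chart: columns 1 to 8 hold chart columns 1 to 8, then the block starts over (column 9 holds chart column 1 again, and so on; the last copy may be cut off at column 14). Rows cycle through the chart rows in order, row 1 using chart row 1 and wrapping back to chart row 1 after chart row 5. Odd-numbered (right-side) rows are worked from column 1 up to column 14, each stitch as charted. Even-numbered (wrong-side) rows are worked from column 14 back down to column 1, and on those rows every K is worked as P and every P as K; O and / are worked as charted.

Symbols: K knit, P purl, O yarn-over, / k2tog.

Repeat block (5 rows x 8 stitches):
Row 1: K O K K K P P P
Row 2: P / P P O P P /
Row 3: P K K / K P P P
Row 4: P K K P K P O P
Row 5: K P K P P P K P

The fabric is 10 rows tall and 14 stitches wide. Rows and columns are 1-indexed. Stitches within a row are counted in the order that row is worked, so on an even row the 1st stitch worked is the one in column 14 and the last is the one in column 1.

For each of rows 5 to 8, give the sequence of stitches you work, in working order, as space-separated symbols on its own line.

Row 5: chart row 5, RS - tile across columns 1-14 and work as-is.
Row 6: chart row 1, WS - tiled (columns 1-14): K O K K K P P P K O K K K P; work from column 14 back to 1 with K<->P swapped.
Row 7: chart row 2, RS - tile across columns 1-14 and work as-is.
Row 8: chart row 3, WS - tiled (columns 1-14): P K K / K P P P P K K / K P; work from column 14 back to 1 with K<->P swapped.

== ROWS AS WORKED ==
K P K P P P K P K P K P P P
K P P P O P K K K P P P O P
P / P P O P P / P / P P O P
K P / P P K K K K P / P P K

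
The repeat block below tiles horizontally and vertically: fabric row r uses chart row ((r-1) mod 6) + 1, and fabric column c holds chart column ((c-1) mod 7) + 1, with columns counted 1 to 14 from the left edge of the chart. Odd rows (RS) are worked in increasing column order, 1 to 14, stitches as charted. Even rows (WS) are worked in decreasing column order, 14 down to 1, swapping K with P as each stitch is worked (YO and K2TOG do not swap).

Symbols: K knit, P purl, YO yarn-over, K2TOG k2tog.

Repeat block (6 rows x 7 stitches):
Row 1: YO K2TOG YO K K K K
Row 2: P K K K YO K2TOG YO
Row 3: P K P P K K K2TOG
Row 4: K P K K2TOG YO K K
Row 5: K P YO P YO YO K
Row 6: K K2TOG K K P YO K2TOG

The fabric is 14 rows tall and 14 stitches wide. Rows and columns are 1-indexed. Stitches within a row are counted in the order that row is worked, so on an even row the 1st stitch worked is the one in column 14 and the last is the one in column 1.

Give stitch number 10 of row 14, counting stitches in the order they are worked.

For row 14: chart row = ((14-1) mod 6) + 1 = 2; this is a WS (even) row.
Chart row 2 tiled across columns 1-14: P K K K YO K2TOG YO P K K K YO K2TOG YO
WS row: flip the tiled sequence (start at column 14) and apply K<->P; YO and K2TOG stay.
Row 14 as worked: YO K2TOG YO P P P K YO K2TOG YO P P P K
The 10th stitch worked is YO.

== STITCH ==
YO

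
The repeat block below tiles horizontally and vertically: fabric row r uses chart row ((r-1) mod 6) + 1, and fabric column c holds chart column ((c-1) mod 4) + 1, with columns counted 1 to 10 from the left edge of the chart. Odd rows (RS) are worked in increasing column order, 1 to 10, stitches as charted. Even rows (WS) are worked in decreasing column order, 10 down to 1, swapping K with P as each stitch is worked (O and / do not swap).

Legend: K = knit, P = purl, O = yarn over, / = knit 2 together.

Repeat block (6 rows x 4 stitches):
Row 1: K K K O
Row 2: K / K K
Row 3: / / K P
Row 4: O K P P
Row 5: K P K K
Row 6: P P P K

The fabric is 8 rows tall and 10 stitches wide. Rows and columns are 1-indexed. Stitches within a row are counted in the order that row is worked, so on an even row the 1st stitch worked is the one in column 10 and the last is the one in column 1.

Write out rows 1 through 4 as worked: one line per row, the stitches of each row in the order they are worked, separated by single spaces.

Rows as worked:
K K K O K K K O K K
/ P P P / P P P / P
/ / K P / / K P / /
P O K K P O K K P O

Derivation:
Row 1: chart row 1, RS - tile across columns 1-10 and work as-is.
Row 2: chart row 2, WS - tiled (columns 1-10): K / K K K / K K K /; work from column 10 back to 1 with K<->P swapped.
Row 3: chart row 3, RS - tile across columns 1-10 and work as-is.
Row 4: chart row 4, WS - tiled (columns 1-10): O K P P O K P P O K; work from column 10 back to 1 with K<->P swapped.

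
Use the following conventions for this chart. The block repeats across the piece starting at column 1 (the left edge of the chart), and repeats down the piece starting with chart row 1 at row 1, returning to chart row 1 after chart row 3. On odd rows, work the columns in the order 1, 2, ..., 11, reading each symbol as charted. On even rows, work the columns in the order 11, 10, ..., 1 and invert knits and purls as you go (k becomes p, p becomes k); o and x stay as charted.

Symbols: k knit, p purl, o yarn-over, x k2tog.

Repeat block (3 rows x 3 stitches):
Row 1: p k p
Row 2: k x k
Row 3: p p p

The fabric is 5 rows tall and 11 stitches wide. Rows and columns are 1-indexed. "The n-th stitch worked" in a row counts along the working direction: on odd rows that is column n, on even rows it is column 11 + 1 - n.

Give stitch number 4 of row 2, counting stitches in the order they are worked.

== STITCH ==
x

Derivation:
Row 2 uses chart row ((2-1) mod 3)+1 = 2. Row 2 is even, so WS.
Chart row 2 tiled across columns 1-11: k x k k x k k x k k x
WS row: flip the tiled sequence (start at column 11) and apply k<->p; o and x stay.
Row 2 as worked: x p p x p p x p p x p
Stitch 4 in working order -> x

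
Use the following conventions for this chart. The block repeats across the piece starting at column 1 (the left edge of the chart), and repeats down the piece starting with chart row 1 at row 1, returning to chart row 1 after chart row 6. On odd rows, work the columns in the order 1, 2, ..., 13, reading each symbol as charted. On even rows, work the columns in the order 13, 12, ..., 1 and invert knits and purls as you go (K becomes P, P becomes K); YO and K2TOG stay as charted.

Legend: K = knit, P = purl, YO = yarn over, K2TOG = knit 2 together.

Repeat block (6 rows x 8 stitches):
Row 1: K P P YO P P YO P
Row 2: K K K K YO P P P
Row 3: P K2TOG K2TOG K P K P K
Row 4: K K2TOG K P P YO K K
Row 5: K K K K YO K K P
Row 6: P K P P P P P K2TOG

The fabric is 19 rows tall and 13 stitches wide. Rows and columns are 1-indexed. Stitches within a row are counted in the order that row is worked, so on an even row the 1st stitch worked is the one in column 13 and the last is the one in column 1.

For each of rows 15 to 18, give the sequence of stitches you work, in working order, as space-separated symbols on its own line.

== ROWS AS WORKED ==
P K2TOG K2TOG K P K P K P K2TOG K2TOG K P
K K P K2TOG P P P YO K K P K2TOG P
K K K K YO K K P K K K K YO
K K K P K K2TOG K K K K K P K

Derivation:
Row 15: chart row 3, RS - tile across columns 1-13 and work as-is.
Row 16: chart row 4, WS - tiled (columns 1-13): K K2TOG K P P YO K K K K2TOG K P P; work from column 13 back to 1 with K<->P swapped.
Row 17: chart row 5, RS - tile across columns 1-13 and work as-is.
Row 18: chart row 6, WS - tiled (columns 1-13): P K P P P P P K2TOG P K P P P; work from column 13 back to 1 with K<->P swapped.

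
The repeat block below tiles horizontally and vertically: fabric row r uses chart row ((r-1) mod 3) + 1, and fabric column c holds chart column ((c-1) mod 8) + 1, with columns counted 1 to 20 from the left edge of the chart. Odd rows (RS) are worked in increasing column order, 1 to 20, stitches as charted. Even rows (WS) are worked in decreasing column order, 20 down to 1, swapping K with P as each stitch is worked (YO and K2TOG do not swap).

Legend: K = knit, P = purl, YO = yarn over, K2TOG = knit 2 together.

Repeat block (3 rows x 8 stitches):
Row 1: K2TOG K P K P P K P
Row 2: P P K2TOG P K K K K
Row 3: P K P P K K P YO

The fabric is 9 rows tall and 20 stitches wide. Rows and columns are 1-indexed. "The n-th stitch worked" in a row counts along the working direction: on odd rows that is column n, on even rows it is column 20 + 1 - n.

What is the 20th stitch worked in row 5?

== STITCH ==
P

Derivation:
Row 5: (5-1) mod 3 = 1, so use chart row 2. Odd row -> RS.
Chart row 2 tiled across columns 1-20: P P K2TOG P K K K K P P K2TOG P K K K K P P K2TOG P
Right side: take the tiled row as-is (worked left to right from column 1).
Counting 20 along the worked row gives P.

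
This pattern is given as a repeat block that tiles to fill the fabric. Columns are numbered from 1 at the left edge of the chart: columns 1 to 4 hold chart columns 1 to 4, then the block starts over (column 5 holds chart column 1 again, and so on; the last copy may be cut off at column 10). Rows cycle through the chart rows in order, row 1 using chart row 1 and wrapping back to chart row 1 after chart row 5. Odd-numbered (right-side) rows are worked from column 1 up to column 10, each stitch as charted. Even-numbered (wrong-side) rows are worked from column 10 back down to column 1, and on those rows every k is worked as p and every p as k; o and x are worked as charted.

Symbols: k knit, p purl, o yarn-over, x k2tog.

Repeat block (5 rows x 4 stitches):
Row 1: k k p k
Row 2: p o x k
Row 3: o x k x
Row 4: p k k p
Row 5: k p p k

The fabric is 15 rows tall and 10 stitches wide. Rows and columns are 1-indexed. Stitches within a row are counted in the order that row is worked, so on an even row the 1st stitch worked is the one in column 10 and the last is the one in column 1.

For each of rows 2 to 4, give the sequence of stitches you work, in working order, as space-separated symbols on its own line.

Row 2: chart row 2, WS - tiled (columns 1-10): p o x k p o x k p o; work from column 10 back to 1 with k<->p swapped.
Row 3: chart row 3, RS - tile across columns 1-10 and work as-is.
Row 4: chart row 4, WS - tiled (columns 1-10): p k k p p k k p p k; work from column 10 back to 1 with k<->p swapped.

Result:
o k p x o k p x o k
o x k x o x k x o x
p k k p p k k p p k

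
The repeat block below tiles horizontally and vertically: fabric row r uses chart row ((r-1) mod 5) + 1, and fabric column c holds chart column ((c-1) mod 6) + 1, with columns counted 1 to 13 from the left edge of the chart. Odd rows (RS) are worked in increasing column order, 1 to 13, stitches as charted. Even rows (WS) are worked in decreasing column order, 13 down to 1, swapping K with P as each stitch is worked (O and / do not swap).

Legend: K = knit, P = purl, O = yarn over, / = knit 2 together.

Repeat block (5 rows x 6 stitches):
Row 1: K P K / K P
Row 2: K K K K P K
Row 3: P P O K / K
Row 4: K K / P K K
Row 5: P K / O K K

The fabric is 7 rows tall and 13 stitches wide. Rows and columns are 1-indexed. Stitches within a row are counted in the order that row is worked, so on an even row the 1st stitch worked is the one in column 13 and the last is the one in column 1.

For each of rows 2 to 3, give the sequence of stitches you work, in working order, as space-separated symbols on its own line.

Row 2: chart row 2, WS - tiled (columns 1-13): K K K K P K K K K K P K K; work from column 13 back to 1 with K<->P swapped.
Row 3: chart row 3, RS - tile across columns 1-13 and work as-is.

Rows as worked:
P P K P P P P P K P P P P
P P O K / K P P O K / K P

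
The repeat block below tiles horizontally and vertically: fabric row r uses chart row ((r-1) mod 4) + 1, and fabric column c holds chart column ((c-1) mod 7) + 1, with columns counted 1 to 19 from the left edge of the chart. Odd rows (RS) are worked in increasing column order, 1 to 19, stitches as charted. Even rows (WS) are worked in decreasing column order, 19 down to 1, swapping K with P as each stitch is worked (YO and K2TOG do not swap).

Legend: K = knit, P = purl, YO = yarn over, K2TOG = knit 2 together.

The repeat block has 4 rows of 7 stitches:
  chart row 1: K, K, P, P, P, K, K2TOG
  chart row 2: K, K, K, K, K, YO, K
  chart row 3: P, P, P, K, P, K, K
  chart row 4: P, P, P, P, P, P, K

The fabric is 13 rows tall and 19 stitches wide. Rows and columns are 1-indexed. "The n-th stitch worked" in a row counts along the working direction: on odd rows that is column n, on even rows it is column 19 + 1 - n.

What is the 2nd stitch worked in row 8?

For row 8: chart row = ((8-1) mod 4) + 1 = 4; this is a WS (even) row.
Chart row 4 tiled across columns 1-19: P P P P P P K P P P P P P K P P P P P
WS row: flip the tiled sequence (start at column 19) and apply K<->P; YO and K2TOG stay.
Row 8 as worked: K K K K K P K K K K K K P K K K K K K
The 2nd stitch worked is K.

Stitch:
K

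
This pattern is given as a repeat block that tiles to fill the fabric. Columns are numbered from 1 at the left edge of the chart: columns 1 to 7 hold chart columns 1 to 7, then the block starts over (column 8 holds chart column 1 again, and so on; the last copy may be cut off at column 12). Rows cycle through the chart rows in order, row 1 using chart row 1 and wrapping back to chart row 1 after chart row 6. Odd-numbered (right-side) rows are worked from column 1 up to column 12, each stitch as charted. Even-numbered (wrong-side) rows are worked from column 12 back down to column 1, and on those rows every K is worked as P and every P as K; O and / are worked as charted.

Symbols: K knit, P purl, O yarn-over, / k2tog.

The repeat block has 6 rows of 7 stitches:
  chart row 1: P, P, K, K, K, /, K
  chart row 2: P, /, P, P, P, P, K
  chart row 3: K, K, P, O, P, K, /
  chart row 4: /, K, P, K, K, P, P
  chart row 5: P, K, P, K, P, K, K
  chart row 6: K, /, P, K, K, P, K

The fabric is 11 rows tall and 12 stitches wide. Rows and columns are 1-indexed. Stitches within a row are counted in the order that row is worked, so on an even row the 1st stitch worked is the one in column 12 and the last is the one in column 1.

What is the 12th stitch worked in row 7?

For row 7: chart row = ((7-1) mod 6) + 1 = 1; this is a RS (odd) row.
Chart row 1 tiled across columns 1-12: P P K K K / K P P K K K
Right side: take the tiled row as-is (worked left to right from column 1).
Counting 12 along the worked row gives K.

Stitch:
K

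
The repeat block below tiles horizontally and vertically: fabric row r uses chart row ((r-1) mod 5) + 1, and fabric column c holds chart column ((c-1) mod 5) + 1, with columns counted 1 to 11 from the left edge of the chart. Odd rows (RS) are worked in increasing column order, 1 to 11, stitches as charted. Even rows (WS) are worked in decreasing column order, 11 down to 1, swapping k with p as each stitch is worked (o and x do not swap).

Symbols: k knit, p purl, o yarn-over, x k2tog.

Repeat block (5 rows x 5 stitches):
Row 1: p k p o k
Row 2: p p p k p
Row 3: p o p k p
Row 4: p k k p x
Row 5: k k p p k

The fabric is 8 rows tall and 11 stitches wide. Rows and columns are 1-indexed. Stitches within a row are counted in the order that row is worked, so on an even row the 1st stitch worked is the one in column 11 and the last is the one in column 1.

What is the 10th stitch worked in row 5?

For row 5: chart row = ((5-1) mod 5) + 1 = 5; this is a RS (odd) row.
Chart row 5 tiled across columns 1-11: k k p p k k k p p k k
Right side: take the tiled row as-is (worked left to right from column 1).
Stitch 10 in working order -> k

Result:
k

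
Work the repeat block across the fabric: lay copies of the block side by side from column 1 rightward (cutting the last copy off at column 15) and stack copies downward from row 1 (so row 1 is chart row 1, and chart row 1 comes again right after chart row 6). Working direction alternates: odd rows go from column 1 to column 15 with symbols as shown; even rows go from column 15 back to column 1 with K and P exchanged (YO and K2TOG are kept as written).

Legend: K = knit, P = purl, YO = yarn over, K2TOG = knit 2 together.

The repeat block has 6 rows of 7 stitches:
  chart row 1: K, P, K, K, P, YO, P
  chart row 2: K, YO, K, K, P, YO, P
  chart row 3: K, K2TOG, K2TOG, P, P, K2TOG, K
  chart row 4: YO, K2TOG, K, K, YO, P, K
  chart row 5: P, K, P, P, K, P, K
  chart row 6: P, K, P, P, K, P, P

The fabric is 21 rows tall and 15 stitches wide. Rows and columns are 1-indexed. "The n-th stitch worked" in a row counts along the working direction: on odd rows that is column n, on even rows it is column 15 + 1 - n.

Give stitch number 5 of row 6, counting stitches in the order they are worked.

== STITCH ==
K

Derivation:
For row 6: chart row = ((6-1) mod 6) + 1 = 6; this is a WS (even) row.
Chart row 6 tiled across columns 1-15: P K P P K P P P K P P K P P P
WS row: flip the tiled sequence (start at column 15) and apply K<->P; YO and K2TOG stay.
Row 6 as worked: K K K P K K P K K K P K K P K
The 5th stitch worked is K.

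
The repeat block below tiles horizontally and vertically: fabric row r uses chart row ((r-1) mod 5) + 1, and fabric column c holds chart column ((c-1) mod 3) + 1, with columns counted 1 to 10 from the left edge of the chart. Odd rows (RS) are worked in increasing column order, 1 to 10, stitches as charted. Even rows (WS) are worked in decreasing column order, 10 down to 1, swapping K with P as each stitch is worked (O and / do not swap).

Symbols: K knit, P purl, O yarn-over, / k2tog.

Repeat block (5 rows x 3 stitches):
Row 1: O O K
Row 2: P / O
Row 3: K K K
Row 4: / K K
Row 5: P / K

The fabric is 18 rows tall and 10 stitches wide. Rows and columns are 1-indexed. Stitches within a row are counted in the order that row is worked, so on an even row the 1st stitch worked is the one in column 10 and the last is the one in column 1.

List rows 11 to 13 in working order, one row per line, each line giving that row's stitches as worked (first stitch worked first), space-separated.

Rows as worked:
O O K O O K O O K O
K O / K O / K O / K
K K K K K K K K K K

Derivation:
Row 11: chart row 1, RS - tile across columns 1-10 and work as-is.
Row 12: chart row 2, WS - tiled (columns 1-10): P / O P / O P / O P; work from column 10 back to 1 with K<->P swapped.
Row 13: chart row 3, RS - tile across columns 1-10 and work as-is.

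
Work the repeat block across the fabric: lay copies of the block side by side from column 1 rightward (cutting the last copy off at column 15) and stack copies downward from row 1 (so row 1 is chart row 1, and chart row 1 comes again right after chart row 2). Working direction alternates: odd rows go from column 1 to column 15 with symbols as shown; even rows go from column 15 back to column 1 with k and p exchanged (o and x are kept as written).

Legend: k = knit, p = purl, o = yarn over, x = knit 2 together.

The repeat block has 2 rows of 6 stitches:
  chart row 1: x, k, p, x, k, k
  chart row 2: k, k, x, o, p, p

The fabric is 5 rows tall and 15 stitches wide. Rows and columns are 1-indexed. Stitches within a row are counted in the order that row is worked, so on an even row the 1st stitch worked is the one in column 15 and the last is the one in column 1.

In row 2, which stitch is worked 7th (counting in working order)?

Row 2 uses chart row ((2-1) mod 2)+1 = 2. Row 2 is even, so WS.
Chart row 2 tiled across columns 1-15: k k x o p p k k x o p p k k x
WS: work from column 15 back to column 1 (reverse the tiled row), swapping k<->p (o and x unchanged).
Row 2 as worked: x p p k k o x p p k k o x p p
Counting 7 along the worked row gives x.

Stitch:
x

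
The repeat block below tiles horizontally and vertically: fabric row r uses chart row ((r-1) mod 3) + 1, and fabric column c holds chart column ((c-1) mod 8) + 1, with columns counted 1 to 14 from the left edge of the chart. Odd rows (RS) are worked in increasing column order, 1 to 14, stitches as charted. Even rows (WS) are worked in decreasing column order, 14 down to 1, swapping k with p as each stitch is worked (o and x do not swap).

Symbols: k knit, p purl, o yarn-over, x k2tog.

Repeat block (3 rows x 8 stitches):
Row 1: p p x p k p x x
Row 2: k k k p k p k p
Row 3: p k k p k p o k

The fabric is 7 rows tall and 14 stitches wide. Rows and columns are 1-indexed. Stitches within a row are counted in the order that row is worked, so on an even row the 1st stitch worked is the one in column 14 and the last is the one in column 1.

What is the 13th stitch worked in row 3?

Row 3 uses chart row ((3-1) mod 3)+1 = 3. Row 3 is odd, so RS.
Chart row 3 tiled across columns 1-14: p k k p k p o k p k k p k p
RS row: no reversal, no swap; stitch n worked = column n.
Counting 13 along the worked row gives k.

Result:
k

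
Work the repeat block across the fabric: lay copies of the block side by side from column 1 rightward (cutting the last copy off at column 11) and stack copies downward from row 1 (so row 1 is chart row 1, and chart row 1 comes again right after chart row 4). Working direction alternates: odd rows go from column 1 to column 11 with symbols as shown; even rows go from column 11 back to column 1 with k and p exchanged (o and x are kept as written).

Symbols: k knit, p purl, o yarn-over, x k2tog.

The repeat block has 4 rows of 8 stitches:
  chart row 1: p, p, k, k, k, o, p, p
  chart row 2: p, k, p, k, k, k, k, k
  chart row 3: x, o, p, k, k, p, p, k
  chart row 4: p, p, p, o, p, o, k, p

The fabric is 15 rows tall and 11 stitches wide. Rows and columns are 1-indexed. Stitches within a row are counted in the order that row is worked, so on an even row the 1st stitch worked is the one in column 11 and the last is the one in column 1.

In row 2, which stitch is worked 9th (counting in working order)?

For row 2: chart row = ((2-1) mod 4) + 1 = 2; this is a WS (even) row.
Chart row 2 tiled across columns 1-11: p k p k k k k k p k p
WS: work from column 11 back to column 1 (reverse the tiled row), swapping k<->p (o and x unchanged).
Row 2 as worked: k p k p p p p p k p k
The 9th stitch worked is k.

Result:
k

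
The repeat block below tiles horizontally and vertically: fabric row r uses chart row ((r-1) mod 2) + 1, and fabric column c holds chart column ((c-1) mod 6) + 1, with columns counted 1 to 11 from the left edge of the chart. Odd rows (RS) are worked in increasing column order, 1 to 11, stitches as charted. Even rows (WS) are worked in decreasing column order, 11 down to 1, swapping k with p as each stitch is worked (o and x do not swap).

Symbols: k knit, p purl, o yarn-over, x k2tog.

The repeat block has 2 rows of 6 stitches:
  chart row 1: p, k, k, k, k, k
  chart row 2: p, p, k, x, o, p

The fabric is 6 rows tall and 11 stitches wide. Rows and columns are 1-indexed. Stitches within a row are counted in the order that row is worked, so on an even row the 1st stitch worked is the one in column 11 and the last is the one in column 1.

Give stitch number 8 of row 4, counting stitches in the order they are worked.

== STITCH ==
x

Derivation:
Row 4 uses chart row ((4-1) mod 2)+1 = 2. Row 4 is even, so WS.
Chart row 2 tiled across columns 1-11: p p k x o p p p k x o
WS row: flip the tiled sequence (start at column 11) and apply k<->p; o and x stay.
Row 4 as worked: o x p k k k o x p k k
Stitch 8 in working order -> x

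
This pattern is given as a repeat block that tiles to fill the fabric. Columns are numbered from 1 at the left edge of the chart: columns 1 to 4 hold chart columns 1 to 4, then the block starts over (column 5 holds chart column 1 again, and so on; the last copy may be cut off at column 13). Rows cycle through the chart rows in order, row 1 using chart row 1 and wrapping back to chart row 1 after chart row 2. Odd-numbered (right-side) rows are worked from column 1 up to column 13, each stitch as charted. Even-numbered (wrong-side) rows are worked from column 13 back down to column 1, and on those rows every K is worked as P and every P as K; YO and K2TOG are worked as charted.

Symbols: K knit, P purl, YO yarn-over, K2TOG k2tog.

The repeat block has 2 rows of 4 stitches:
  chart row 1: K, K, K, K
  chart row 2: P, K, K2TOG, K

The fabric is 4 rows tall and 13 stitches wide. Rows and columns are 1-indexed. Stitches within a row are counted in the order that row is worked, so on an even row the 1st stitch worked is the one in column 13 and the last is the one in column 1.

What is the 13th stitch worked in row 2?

Row 2 uses chart row ((2-1) mod 2)+1 = 2. Row 2 is even, so WS.
Chart row 2 tiled across columns 1-13: P K K2TOG K P K K2TOG K P K K2TOG K P
Wrong side: read the tiled row from column 13 down to 1 and exchange K with P (leave YO, K2TOG).
Row 2 as worked: K P K2TOG P K P K2TOG P K P K2TOG P K
Stitch 13 in working order -> K

Result:
K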